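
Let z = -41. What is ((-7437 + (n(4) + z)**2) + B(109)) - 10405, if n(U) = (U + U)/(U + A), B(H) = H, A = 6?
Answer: -402924/25 ≈ -16117.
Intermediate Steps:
n(U) = 2*U/(6 + U) (n(U) = (U + U)/(U + 6) = (2*U)/(6 + U) = 2*U/(6 + U))
((-7437 + (n(4) + z)**2) + B(109)) - 10405 = ((-7437 + (2*4/(6 + 4) - 41)**2) + 109) - 10405 = ((-7437 + (2*4/10 - 41)**2) + 109) - 10405 = ((-7437 + (2*4*(1/10) - 41)**2) + 109) - 10405 = ((-7437 + (4/5 - 41)**2) + 109) - 10405 = ((-7437 + (-201/5)**2) + 109) - 10405 = ((-7437 + 40401/25) + 109) - 10405 = (-145524/25 + 109) - 10405 = -142799/25 - 10405 = -402924/25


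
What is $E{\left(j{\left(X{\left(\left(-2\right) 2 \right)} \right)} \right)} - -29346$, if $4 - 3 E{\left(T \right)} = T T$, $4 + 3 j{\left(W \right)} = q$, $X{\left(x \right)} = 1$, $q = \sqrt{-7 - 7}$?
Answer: $\frac{792376}{27} + \frac{8 i \sqrt{14}}{27} \approx 29347.0 + 1.1086 i$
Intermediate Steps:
$q = i \sqrt{14}$ ($q = \sqrt{-14} = i \sqrt{14} \approx 3.7417 i$)
$j{\left(W \right)} = - \frac{4}{3} + \frac{i \sqrt{14}}{3}$
$E{\left(T \right)} = \frac{4}{3} - \frac{T^{2}}{3}$ ($E{\left(T \right)} = \frac{4}{3} - \frac{T T}{3} = \frac{4}{3} - \frac{T^{2}}{3}$)
$E{\left(j{\left(X{\left(\left(-2\right) 2 \right)} \right)} \right)} - -29346 = \left(\frac{4}{3} - \frac{\left(- \frac{4}{3} + \frac{i \sqrt{14}}{3}\right)^{2}}{3}\right) - -29346 = \left(\frac{4}{3} - \frac{\left(- \frac{4}{3} + \frac{i \sqrt{14}}{3}\right)^{2}}{3}\right) + 29346 = \frac{88042}{3} - \frac{\left(- \frac{4}{3} + \frac{i \sqrt{14}}{3}\right)^{2}}{3}$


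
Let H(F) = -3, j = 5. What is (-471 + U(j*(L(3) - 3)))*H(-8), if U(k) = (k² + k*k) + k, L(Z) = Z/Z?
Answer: 843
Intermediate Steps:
L(Z) = 1
U(k) = k + 2*k² (U(k) = (k² + k²) + k = 2*k² + k = k + 2*k²)
(-471 + U(j*(L(3) - 3)))*H(-8) = (-471 + (5*(1 - 3))*(1 + 2*(5*(1 - 3))))*(-3) = (-471 + (5*(-2))*(1 + 2*(5*(-2))))*(-3) = (-471 - 10*(1 + 2*(-10)))*(-3) = (-471 - 10*(1 - 20))*(-3) = (-471 - 10*(-19))*(-3) = (-471 + 190)*(-3) = -281*(-3) = 843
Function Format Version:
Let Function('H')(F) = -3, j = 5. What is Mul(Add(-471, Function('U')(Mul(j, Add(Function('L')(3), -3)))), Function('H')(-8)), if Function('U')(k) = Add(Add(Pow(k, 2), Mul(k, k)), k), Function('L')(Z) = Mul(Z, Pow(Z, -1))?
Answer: 843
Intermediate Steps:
Function('L')(Z) = 1
Function('U')(k) = Add(k, Mul(2, Pow(k, 2))) (Function('U')(k) = Add(Add(Pow(k, 2), Pow(k, 2)), k) = Add(Mul(2, Pow(k, 2)), k) = Add(k, Mul(2, Pow(k, 2))))
Mul(Add(-471, Function('U')(Mul(j, Add(Function('L')(3), -3)))), Function('H')(-8)) = Mul(Add(-471, Mul(Mul(5, Add(1, -3)), Add(1, Mul(2, Mul(5, Add(1, -3)))))), -3) = Mul(Add(-471, Mul(Mul(5, -2), Add(1, Mul(2, Mul(5, -2))))), -3) = Mul(Add(-471, Mul(-10, Add(1, Mul(2, -10)))), -3) = Mul(Add(-471, Mul(-10, Add(1, -20))), -3) = Mul(Add(-471, Mul(-10, -19)), -3) = Mul(Add(-471, 190), -3) = Mul(-281, -3) = 843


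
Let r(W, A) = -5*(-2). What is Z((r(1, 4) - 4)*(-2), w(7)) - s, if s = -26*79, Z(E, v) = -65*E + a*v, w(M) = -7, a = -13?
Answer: 2925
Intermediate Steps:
r(W, A) = 10
Z(E, v) = -65*E - 13*v
s = -2054
Z((r(1, 4) - 4)*(-2), w(7)) - s = (-65*(10 - 4)*(-2) - 13*(-7)) - 1*(-2054) = (-390*(-2) + 91) + 2054 = (-65*(-12) + 91) + 2054 = (780 + 91) + 2054 = 871 + 2054 = 2925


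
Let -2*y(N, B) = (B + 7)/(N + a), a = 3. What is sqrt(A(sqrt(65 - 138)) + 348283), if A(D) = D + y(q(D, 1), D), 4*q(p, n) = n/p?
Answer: sqrt(73)*sqrt((4179383 - 4761*I*sqrt(73))/(876 - I*sqrt(73))) ≈ 590.15 + 0.0060228*I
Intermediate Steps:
q(p, n) = n/(4*p) (q(p, n) = (n/p)/4 = n/(4*p))
y(N, B) = -(7 + B)/(2*(3 + N)) (y(N, B) = -(B + 7)/(2*(N + 3)) = -(7 + B)/(2*(3 + N)))
A(D) = D + (-7 - D)/(2*(3 + 1/(4*D))) (A(D) = D + (-7 - D)/(2*(3 + (1/4)*1/D)) = D + (-7 - D)/(2*(3 + 1/(4*D))))
sqrt(A(sqrt(65 - 138)) + 348283) = sqrt(sqrt(65 - 138)*(-13 + 10*sqrt(65 - 138))/(1 + 12*sqrt(65 - 138)) + 348283) = sqrt(sqrt(-73)*(-13 + 10*sqrt(-73))/(1 + 12*sqrt(-73)) + 348283) = sqrt((I*sqrt(73))*(-13 + 10*(I*sqrt(73)))/(1 + 12*(I*sqrt(73))) + 348283) = sqrt((I*sqrt(73))*(-13 + 10*I*sqrt(73))/(1 + 12*I*sqrt(73)) + 348283) = sqrt(I*sqrt(73)*(-13 + 10*I*sqrt(73))/(1 + 12*I*sqrt(73)) + 348283) = sqrt(348283 + I*sqrt(73)*(-13 + 10*I*sqrt(73))/(1 + 12*I*sqrt(73)))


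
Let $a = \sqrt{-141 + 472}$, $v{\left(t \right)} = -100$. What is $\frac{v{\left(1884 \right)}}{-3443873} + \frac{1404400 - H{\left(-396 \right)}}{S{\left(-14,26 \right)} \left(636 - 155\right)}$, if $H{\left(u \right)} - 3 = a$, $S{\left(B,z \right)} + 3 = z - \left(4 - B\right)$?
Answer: $\frac{4836565150081}{8282514565} - \frac{\sqrt{331}}{2405} \approx 583.94$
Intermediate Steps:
$S{\left(B,z \right)} = -7 + B + z$ ($S{\left(B,z \right)} = -3 - \left(4 - B - z\right) = -3 + \left(z + \left(-4 + B\right)\right) = -3 + \left(-4 + B + z\right) = -7 + B + z$)
$a = \sqrt{331} \approx 18.193$
$H{\left(u \right)} = 3 + \sqrt{331}$
$\frac{v{\left(1884 \right)}}{-3443873} + \frac{1404400 - H{\left(-396 \right)}}{S{\left(-14,26 \right)} \left(636 - 155\right)} = - \frac{100}{-3443873} + \frac{1404400 - \left(3 + \sqrt{331}\right)}{\left(-7 - 14 + 26\right) \left(636 - 155\right)} = \left(-100\right) \left(- \frac{1}{3443873}\right) + \frac{1404400 - \left(3 + \sqrt{331}\right)}{5 \cdot 481} = \frac{100}{3443873} + \frac{1404397 - \sqrt{331}}{2405} = \frac{100}{3443873} + \left(1404397 - \sqrt{331}\right) \frac{1}{2405} = \frac{100}{3443873} + \left(\frac{1404397}{2405} - \frac{\sqrt{331}}{2405}\right) = \frac{4836565150081}{8282514565} - \frac{\sqrt{331}}{2405}$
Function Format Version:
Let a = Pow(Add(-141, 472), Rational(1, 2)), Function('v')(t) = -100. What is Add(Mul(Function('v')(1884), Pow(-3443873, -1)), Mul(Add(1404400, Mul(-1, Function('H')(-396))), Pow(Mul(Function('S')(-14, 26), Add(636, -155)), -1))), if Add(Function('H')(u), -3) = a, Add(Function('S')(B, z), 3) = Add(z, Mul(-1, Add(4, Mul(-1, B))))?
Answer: Add(Rational(4836565150081, 8282514565), Mul(Rational(-1, 2405), Pow(331, Rational(1, 2)))) ≈ 583.94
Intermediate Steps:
Function('S')(B, z) = Add(-7, B, z) (Function('S')(B, z) = Add(-3, Add(z, Mul(-1, Add(4, Mul(-1, B))))) = Add(-3, Add(z, Add(-4, B))) = Add(-3, Add(-4, B, z)) = Add(-7, B, z))
a = Pow(331, Rational(1, 2)) ≈ 18.193
Function('H')(u) = Add(3, Pow(331, Rational(1, 2)))
Add(Mul(Function('v')(1884), Pow(-3443873, -1)), Mul(Add(1404400, Mul(-1, Function('H')(-396))), Pow(Mul(Function('S')(-14, 26), Add(636, -155)), -1))) = Add(Mul(-100, Pow(-3443873, -1)), Mul(Add(1404400, Mul(-1, Add(3, Pow(331, Rational(1, 2))))), Pow(Mul(Add(-7, -14, 26), Add(636, -155)), -1))) = Add(Mul(-100, Rational(-1, 3443873)), Mul(Add(1404400, Add(-3, Mul(-1, Pow(331, Rational(1, 2))))), Pow(Mul(5, 481), -1))) = Add(Rational(100, 3443873), Mul(Add(1404397, Mul(-1, Pow(331, Rational(1, 2)))), Pow(2405, -1))) = Add(Rational(100, 3443873), Mul(Add(1404397, Mul(-1, Pow(331, Rational(1, 2)))), Rational(1, 2405))) = Add(Rational(100, 3443873), Add(Rational(1404397, 2405), Mul(Rational(-1, 2405), Pow(331, Rational(1, 2))))) = Add(Rational(4836565150081, 8282514565), Mul(Rational(-1, 2405), Pow(331, Rational(1, 2))))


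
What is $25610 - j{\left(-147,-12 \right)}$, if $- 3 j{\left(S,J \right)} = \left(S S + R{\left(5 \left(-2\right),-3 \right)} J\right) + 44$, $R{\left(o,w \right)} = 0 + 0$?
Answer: $\frac{98483}{3} \approx 32828.0$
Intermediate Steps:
$R{\left(o,w \right)} = 0$
$j{\left(S,J \right)} = - \frac{44}{3} - \frac{S^{2}}{3}$ ($j{\left(S,J \right)} = - \frac{\left(S S + 0 J\right) + 44}{3} = - \frac{\left(S^{2} + 0\right) + 44}{3} = - \frac{S^{2} + 44}{3} = - \frac{44 + S^{2}}{3} = - \frac{44}{3} - \frac{S^{2}}{3}$)
$25610 - j{\left(-147,-12 \right)} = 25610 - \left(- \frac{44}{3} - \frac{\left(-147\right)^{2}}{3}\right) = 25610 - \left(- \frac{44}{3} - 7203\right) = 25610 - - \frac{21653}{3} = 25610 + \frac{21653}{3} = \frac{98483}{3}$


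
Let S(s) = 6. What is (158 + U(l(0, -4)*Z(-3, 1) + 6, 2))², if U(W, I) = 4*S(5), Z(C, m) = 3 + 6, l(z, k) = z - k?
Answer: 33124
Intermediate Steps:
Z(C, m) = 9
U(W, I) = 24 (U(W, I) = 4*6 = 24)
(158 + U(l(0, -4)*Z(-3, 1) + 6, 2))² = (158 + 24)² = 182² = 33124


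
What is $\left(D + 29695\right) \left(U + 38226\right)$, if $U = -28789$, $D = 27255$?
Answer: $537437150$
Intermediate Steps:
$\left(D + 29695\right) \left(U + 38226\right) = \left(27255 + 29695\right) \left(-28789 + 38226\right) = 56950 \cdot 9437 = 537437150$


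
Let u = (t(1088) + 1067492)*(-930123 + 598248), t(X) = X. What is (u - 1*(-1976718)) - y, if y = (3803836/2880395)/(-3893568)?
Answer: -994303527407178415223921/2803753449840 ≈ -3.5463e+11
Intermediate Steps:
u = -354634987500 (u = (1088 + 1067492)*(-930123 + 598248) = 1068580*(-331875) = -354634987500)
y = -950959/2803753449840 (y = (3803836*(1/2880395))*(-1/3893568) = (3803836/2880395)*(-1/3893568) = -950959/2803753449840 ≈ -3.3917e-7)
(u - 1*(-1976718)) - y = (-354634987500 - 1*(-1976718)) - 1*(-950959/2803753449840) = (-354634987500 + 1976718) + 950959/2803753449840 = -354633010782 + 950959/2803753449840 = -994303527407178415223921/2803753449840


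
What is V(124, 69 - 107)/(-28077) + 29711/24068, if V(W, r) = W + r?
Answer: 75647809/61432476 ≈ 1.2314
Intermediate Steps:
V(124, 69 - 107)/(-28077) + 29711/24068 = (124 + (69 - 107))/(-28077) + 29711/24068 = (124 - 38)*(-1/28077) + 29711*(1/24068) = 86*(-1/28077) + 2701/2188 = -86/28077 + 2701/2188 = 75647809/61432476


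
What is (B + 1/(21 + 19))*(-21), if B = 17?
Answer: -14301/40 ≈ -357.52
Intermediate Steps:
(B + 1/(21 + 19))*(-21) = (17 + 1/(21 + 19))*(-21) = (17 + 1/40)*(-21) = (681/40)*(-21) = -14301/40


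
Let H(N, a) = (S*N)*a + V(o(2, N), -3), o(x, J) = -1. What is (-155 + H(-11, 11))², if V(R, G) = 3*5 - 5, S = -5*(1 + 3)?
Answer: 5175625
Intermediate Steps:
S = -20 (S = -5*4 = -20)
V(R, G) = 10 (V(R, G) = 15 - 5 = 10)
H(N, a) = 10 - 20*N*a (H(N, a) = (-20*N)*a + 10 = -20*N*a + 10 = 10 - 20*N*a)
(-155 + H(-11, 11))² = (-155 + (10 - 20*(-11)*11))² = (-155 + (10 + 2420))² = (-155 + 2430)² = 2275² = 5175625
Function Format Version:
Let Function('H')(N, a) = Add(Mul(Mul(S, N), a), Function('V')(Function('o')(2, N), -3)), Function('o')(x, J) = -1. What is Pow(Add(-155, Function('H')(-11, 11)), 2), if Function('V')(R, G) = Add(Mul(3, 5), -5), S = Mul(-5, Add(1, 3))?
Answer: 5175625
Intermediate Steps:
S = -20 (S = Mul(-5, 4) = -20)
Function('V')(R, G) = 10 (Function('V')(R, G) = Add(15, -5) = 10)
Function('H')(N, a) = Add(10, Mul(-20, N, a)) (Function('H')(N, a) = Add(Mul(Mul(-20, N), a), 10) = Add(Mul(-20, N, a), 10) = Add(10, Mul(-20, N, a)))
Pow(Add(-155, Function('H')(-11, 11)), 2) = Pow(Add(-155, Add(10, Mul(-20, -11, 11))), 2) = Pow(Add(-155, Add(10, 2420)), 2) = Pow(Add(-155, 2430), 2) = Pow(2275, 2) = 5175625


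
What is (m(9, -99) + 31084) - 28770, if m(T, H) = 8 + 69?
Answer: 2391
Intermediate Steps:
m(T, H) = 77
(m(9, -99) + 31084) - 28770 = (77 + 31084) - 28770 = 31161 - 28770 = 2391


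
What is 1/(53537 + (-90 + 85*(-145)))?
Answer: 1/41122 ≈ 2.4318e-5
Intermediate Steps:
1/(53537 + (-90 + 85*(-145))) = 1/(53537 + (-90 - 12325)) = 1/(53537 - 12415) = 1/41122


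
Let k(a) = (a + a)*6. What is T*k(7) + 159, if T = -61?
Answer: -4965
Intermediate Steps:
k(a) = 12*a (k(a) = (2*a)*6 = 12*a)
T*k(7) + 159 = -732*7 + 159 = -61*84 + 159 = -5124 + 159 = -4965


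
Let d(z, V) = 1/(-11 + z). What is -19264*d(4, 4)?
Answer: 2752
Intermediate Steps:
-19264*d(4, 4) = -19264/(-11 + 4) = -19264/(-7) = -19264*(-⅐) = 2752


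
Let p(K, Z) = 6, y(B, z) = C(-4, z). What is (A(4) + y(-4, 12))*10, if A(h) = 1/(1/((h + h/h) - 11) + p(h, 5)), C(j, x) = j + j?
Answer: -548/7 ≈ -78.286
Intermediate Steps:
C(j, x) = 2*j
y(B, z) = -8 (y(B, z) = 2*(-4) = -8)
A(h) = 1/(6 + 1/(-10 + h)) (A(h) = 1/(1/((h + h/h) - 11) + 6) = 1/(1/((h + 1) - 11) + 6) = 1/(1/((1 + h) - 11) + 6) = 1/(1/(-10 + h) + 6) = 1/(6 + 1/(-10 + h)))
(A(4) + y(-4, 12))*10 = ((-10 + 4)/(-59 + 6*4) - 8)*10 = (-6/(-59 + 24) - 8)*10 = (-6/(-35) - 8)*10 = (-1/35*(-6) - 8)*10 = (6/35 - 8)*10 = -274/35*10 = -548/7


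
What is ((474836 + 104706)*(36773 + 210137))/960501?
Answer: 143094715220/960501 ≈ 1.4898e+5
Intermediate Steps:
((474836 + 104706)*(36773 + 210137))/960501 = (579542*246910)*(1/960501) = 143094715220*(1/960501) = 143094715220/960501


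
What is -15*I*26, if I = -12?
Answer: 4680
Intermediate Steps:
-15*I*26 = -15*(-12)*26 = 180*26 = 4680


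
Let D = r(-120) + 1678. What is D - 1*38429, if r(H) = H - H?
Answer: -36751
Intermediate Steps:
r(H) = 0
D = 1678 (D = 0 + 1678 = 1678)
D - 1*38429 = 1678 - 1*38429 = 1678 - 38429 = -36751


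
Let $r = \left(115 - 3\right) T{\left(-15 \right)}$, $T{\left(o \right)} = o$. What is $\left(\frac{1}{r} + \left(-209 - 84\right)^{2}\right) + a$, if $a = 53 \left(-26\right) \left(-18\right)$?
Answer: $\frac{185897039}{1680} \approx 1.1065 \cdot 10^{5}$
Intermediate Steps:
$a = 24804$ ($a = \left(-1378\right) \left(-18\right) = 24804$)
$r = -1680$ ($r = \left(115 - 3\right) \left(-15\right) = 112 \left(-15\right) = -1680$)
$\left(\frac{1}{r} + \left(-209 - 84\right)^{2}\right) + a = \left(\frac{1}{-1680} + \left(-209 - 84\right)^{2}\right) + 24804 = \left(- \frac{1}{1680} + \left(-293\right)^{2}\right) + 24804 = \left(- \frac{1}{1680} + 85849\right) + 24804 = \frac{144226319}{1680} + 24804 = \frac{185897039}{1680}$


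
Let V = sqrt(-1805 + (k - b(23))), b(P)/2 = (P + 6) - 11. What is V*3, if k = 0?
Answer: 3*I*sqrt(1841) ≈ 128.72*I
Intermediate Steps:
b(P) = -10 + 2*P (b(P) = 2*((P + 6) - 11) = 2*((6 + P) - 11) = 2*(-5 + P) = -10 + 2*P)
V = I*sqrt(1841) (V = sqrt(-1805 + (0 - (-10 + 2*23))) = sqrt(-1805 + (0 - (-10 + 46))) = sqrt(-1805 + (0 - 1*36)) = sqrt(-1805 + (0 - 36)) = sqrt(-1805 - 36) = sqrt(-1841) = I*sqrt(1841) ≈ 42.907*I)
V*3 = (I*sqrt(1841))*3 = 3*I*sqrt(1841)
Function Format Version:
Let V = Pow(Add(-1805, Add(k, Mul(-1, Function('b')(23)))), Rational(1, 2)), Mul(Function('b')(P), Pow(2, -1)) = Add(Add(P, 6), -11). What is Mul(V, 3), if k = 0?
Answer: Mul(3, I, Pow(1841, Rational(1, 2))) ≈ Mul(128.72, I)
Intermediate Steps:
Function('b')(P) = Add(-10, Mul(2, P)) (Function('b')(P) = Mul(2, Add(Add(P, 6), -11)) = Mul(2, Add(Add(6, P), -11)) = Mul(2, Add(-5, P)) = Add(-10, Mul(2, P)))
V = Mul(I, Pow(1841, Rational(1, 2))) (V = Pow(Add(-1805, Add(0, Mul(-1, Add(-10, Mul(2, 23))))), Rational(1, 2)) = Pow(Add(-1805, Add(0, Mul(-1, Add(-10, 46)))), Rational(1, 2)) = Pow(Add(-1805, Add(0, Mul(-1, 36))), Rational(1, 2)) = Pow(Add(-1805, Add(0, -36)), Rational(1, 2)) = Pow(Add(-1805, -36), Rational(1, 2)) = Pow(-1841, Rational(1, 2)) = Mul(I, Pow(1841, Rational(1, 2))) ≈ Mul(42.907, I))
Mul(V, 3) = Mul(Mul(I, Pow(1841, Rational(1, 2))), 3) = Mul(3, I, Pow(1841, Rational(1, 2)))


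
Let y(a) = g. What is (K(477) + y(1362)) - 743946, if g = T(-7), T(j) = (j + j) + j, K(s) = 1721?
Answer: -742246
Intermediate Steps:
T(j) = 3*j (T(j) = 2*j + j = 3*j)
g = -21 (g = 3*(-7) = -21)
y(a) = -21
(K(477) + y(1362)) - 743946 = (1721 - 21) - 743946 = 1700 - 743946 = -742246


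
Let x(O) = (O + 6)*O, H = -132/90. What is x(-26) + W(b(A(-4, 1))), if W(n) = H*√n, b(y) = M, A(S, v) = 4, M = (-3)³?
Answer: 520 - 22*I*√3/5 ≈ 520.0 - 7.621*I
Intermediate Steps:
H = -22/15 (H = -132*1/90 = -22/15 ≈ -1.4667)
x(O) = O*(6 + O) (x(O) = (6 + O)*O = O*(6 + O))
M = -27
b(y) = -27
W(n) = -22*√n/15
x(-26) + W(b(A(-4, 1))) = -26*(6 - 26) - 22*I*√3/5 = -26*(-20) - 22*I*√3/5 = 520 - 22*I*√3/5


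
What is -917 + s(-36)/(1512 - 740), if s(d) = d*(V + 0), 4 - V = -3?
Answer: -177044/193 ≈ -917.33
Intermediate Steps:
V = 7 (V = 4 - 1*(-3) = 4 + 3 = 7)
s(d) = 7*d (s(d) = d*(7 + 0) = d*7 = 7*d)
-917 + s(-36)/(1512 - 740) = -917 + (7*(-36))/(1512 - 740) = -917 - 252/772 = -917 + (1/772)*(-252) = -917 - 63/193 = -177044/193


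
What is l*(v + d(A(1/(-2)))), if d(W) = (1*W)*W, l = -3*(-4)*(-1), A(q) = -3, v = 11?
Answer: -240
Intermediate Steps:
l = -12 (l = 12*(-1) = -12)
d(W) = W² (d(W) = W*W = W²)
l*(v + d(A(1/(-2)))) = -12*(11 + (-3)²) = -12*(11 + 9) = -12*20 = -240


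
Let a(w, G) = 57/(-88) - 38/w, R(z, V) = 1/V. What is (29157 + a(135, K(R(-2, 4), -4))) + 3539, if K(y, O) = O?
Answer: 388417441/11880 ≈ 32695.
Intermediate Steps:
a(w, G) = -57/88 - 38/w (a(w, G) = 57*(-1/88) - 38/w = -57/88 - 38/w)
(29157 + a(135, K(R(-2, 4), -4))) + 3539 = (29157 + (-57/88 - 38/135)) + 3539 = (29157 - 11039/11880) + 3539 = 346374121/11880 + 3539 = 388417441/11880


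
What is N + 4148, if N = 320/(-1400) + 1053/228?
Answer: 11045357/2660 ≈ 4152.4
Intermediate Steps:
N = 11677/2660 (N = 320*(-1/1400) + 1053*(1/228) = -8/35 + 351/76 = 11677/2660 ≈ 4.3898)
N + 4148 = 11677/2660 + 4148 = 11045357/2660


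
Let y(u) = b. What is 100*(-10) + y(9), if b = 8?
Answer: -992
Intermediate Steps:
y(u) = 8
100*(-10) + y(9) = 100*(-10) + 8 = -1000 + 8 = -992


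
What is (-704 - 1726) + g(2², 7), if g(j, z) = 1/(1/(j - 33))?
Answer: -2459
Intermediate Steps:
g(j, z) = -33 + j (g(j, z) = 1/(1/(-33 + j)) = -33 + j)
(-704 - 1726) + g(2², 7) = (-704 - 1726) + (-33 + 2²) = -2430 + (-33 + 4) = -2430 - 29 = -2459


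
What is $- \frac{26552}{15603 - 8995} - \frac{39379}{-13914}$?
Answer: $- \frac{3413378}{2873241} \approx -1.188$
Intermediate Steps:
$- \frac{26552}{15603 - 8995} - \frac{39379}{-13914} = - \frac{26552}{15603 - 8995} - - \frac{39379}{13914} = - \frac{26552}{6608} + \frac{39379}{13914} = \left(-26552\right) \frac{1}{6608} + \frac{39379}{13914} = - \frac{3319}{826} + \frac{39379}{13914} = - \frac{3413378}{2873241}$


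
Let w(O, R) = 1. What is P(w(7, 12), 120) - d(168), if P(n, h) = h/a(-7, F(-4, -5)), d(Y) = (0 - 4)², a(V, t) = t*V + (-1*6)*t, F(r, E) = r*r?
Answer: -431/26 ≈ -16.577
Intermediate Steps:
F(r, E) = r²
a(V, t) = -6*t + V*t (a(V, t) = V*t - 6*t = -6*t + V*t)
d(Y) = 16 (d(Y) = (-4)² = 16)
P(n, h) = -h/208 (P(n, h) = h/(((-4)²*(-6 - 7))) = h/((16*(-13))) = h/(-208) = h*(-1/208) = -h/208)
P(w(7, 12), 120) - d(168) = -1/208*120 - 1*16 = -15/26 - 16 = -431/26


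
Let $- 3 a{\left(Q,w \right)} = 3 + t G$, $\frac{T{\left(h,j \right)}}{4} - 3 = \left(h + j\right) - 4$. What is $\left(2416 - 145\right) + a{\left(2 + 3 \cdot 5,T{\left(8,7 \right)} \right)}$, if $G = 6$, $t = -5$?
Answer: $2280$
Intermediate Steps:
$T{\left(h,j \right)} = -4 + 4 h + 4 j$ ($T{\left(h,j \right)} = 12 + 4 \left(\left(h + j\right) - 4\right) = 12 + 4 \left(-4 + h + j\right) = 12 + \left(-16 + 4 h + 4 j\right) = -4 + 4 h + 4 j$)
$a{\left(Q,w \right)} = 9$ ($a{\left(Q,w \right)} = - \frac{3 - 30}{3} = \left(- \frac{1}{3}\right) \left(-27\right) = 9$)
$\left(2416 - 145\right) + a{\left(2 + 3 \cdot 5,T{\left(8,7 \right)} \right)} = \left(2416 - 145\right) + 9 = 2271 + 9 = 2280$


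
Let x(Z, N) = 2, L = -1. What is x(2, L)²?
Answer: 4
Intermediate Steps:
x(2, L)² = 2² = 4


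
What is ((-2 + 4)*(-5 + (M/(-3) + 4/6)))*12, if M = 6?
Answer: -152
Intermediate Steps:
((-2 + 4)*(-5 + (M/(-3) + 4/6)))*12 = ((-2 + 4)*(-5 + (6/(-3) + 4/6)))*12 = (2*(-5 + (6*(-1/3) + 4*(1/6))))*12 = (2*(-5 + (-2 + 2/3)))*12 = (2*(-5 - 4/3))*12 = (2*(-19/3))*12 = -38/3*12 = -152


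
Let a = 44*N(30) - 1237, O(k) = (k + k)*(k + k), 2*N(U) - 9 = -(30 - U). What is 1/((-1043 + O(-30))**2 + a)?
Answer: 1/6537210 ≈ 1.5297e-7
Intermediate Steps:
N(U) = -21/2 + U/2 (N(U) = 9/2 + (-(30 - U))/2 = 9/2 + (-30 + U)/2 = 9/2 + (-15 + U/2) = -21/2 + U/2)
O(k) = 4*k**2 (O(k) = (2*k)*(2*k) = 4*k**2)
a = -1039 (a = 44*(-21/2 + (1/2)*30) - 1237 = 44*(-21/2 + 15) - 1237 = 44*(9/2) - 1237 = 198 - 1237 = -1039)
1/((-1043 + O(-30))**2 + a) = 1/((-1043 + 4*(-30)**2)**2 - 1039) = 1/((-1043 + 4*900)**2 - 1039) = 1/((-1043 + 3600)**2 - 1039) = 1/(2557**2 - 1039) = 1/(6538249 - 1039) = 1/6537210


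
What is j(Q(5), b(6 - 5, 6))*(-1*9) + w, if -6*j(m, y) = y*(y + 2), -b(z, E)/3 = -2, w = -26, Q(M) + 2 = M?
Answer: 46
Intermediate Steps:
Q(M) = -2 + M
b(z, E) = 6 (b(z, E) = -3*(-2) = 6)
j(m, y) = -y*(2 + y)/6 (j(m, y) = -y*(y + 2)/6 = -y*(2 + y)/6)
j(Q(5), b(6 - 5, 6))*(-1*9) + w = (-⅙*6*(2 + 6))*(-1*9) - 26 = -⅙*6*8*(-9) - 26 = -8*(-9) - 26 = 72 - 26 = 46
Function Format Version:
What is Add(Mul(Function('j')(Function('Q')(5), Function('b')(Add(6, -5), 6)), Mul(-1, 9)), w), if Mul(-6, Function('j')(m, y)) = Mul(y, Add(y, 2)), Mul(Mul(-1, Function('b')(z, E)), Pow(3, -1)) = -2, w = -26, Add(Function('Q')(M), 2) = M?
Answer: 46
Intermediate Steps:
Function('Q')(M) = Add(-2, M)
Function('b')(z, E) = 6 (Function('b')(z, E) = Mul(-3, -2) = 6)
Function('j')(m, y) = Mul(Rational(-1, 6), y, Add(2, y)) (Function('j')(m, y) = Mul(Rational(-1, 6), Mul(y, Add(y, 2))) = Mul(Rational(-1, 6), Mul(y, Add(2, y))) = Mul(Rational(-1, 6), y, Add(2, y)))
Add(Mul(Function('j')(Function('Q')(5), Function('b')(Add(6, -5), 6)), Mul(-1, 9)), w) = Add(Mul(Mul(Rational(-1, 6), 6, Add(2, 6)), Mul(-1, 9)), -26) = Add(Mul(Mul(Rational(-1, 6), 6, 8), -9), -26) = Add(Mul(-8, -9), -26) = Add(72, -26) = 46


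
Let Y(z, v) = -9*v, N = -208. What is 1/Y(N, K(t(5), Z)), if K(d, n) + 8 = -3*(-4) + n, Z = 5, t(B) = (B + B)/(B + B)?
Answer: -1/81 ≈ -0.012346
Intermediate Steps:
t(B) = 1 (t(B) = (2*B)/((2*B)) = (2*B)*(1/(2*B)) = 1)
K(d, n) = 4 + n (K(d, n) = -8 + (-3*(-4) + n) = -8 + (12 + n) = 4 + n)
1/Y(N, K(t(5), Z)) = 1/(-9*(4 + 5)) = 1/(-9*9) = 1/(-81) = -1/81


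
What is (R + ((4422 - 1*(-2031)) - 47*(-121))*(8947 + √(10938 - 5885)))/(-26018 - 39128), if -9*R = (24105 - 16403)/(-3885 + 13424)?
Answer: -4662421000939/2796424623 - 6070*√5053/32573 ≈ -1680.5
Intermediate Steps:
R = -7702/85851 (R = -(24105 - 16403)/(9*(-3885 + 13424)) = -7702/(9*9539) = -⅑*7702/9539 = -7702/85851 ≈ -0.089714)
(R + ((4422 - 1*(-2031)) - 47*(-121))*(8947 + √(10938 - 5885)))/(-26018 - 39128) = (-7702/85851 + ((4422 - 1*(-2031)) - 47*(-121))*(8947 + √(10938 - 5885)))/(-26018 - 39128) = (-7702/85851 + ((4422 + 2031) + 5687)*(8947 + √5053))/(-65146) = (-7702/85851 + (6453 + 5687)*(8947 + √5053))*(-1/65146) = (-7702/85851 + 12140*(8947 + √5053))*(-1/65146) = (-7702/85851 + (108616580 + 12140*√5053))*(-1/65146) = (9324842001878/85851 + 12140*√5053)*(-1/65146) = -4662421000939/2796424623 - 6070*√5053/32573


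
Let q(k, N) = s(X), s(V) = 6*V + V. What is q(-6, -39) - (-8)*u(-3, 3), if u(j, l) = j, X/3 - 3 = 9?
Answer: 228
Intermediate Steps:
X = 36 (X = 9 + 3*9 = 9 + 27 = 36)
s(V) = 7*V
q(k, N) = 252 (q(k, N) = 7*36 = 252)
q(-6, -39) - (-8)*u(-3, 3) = 252 - (-8)*(-3) = 252 - 1*24 = 252 - 24 = 228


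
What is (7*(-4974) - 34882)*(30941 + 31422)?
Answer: -4346701100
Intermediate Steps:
(7*(-4974) - 34882)*(30941 + 31422) = (-34818 - 34882)*62363 = -69700*62363 = -4346701100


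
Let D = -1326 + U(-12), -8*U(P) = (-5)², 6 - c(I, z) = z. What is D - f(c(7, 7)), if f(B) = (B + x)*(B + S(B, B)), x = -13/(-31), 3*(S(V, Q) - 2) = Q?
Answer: -329527/248 ≈ -1328.7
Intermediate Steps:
S(V, Q) = 2 + Q/3
c(I, z) = 6 - z
x = 13/31 (x = -13*(-1/31) = 13/31 ≈ 0.41935)
U(P) = -25/8 (U(P) = -⅛*(-5)² = -⅛*25 = -25/8)
D = -10633/8 (D = -1326 - 25/8 = -10633/8 ≈ -1329.1)
f(B) = (2 + 4*B/3)*(13/31 + B) (f(B) = (B + 13/31)*(B + (2 + B/3)) = (13/31 + B)*(2 + 4*B/3) = (2 + 4*B/3)*(13/31 + B))
D - f(c(7, 7)) = -10633/8 - (26/31 + 4*(6 - 1*7)²/3 + 238*(6 - 1*7)/93) = -10633/8 - (26/31 + 4*(6 - 7)²/3 + 238*(6 - 7)/93) = -10633/8 - (26/31 + (4/3)*(-1)² + (238/93)*(-1)) = -10633/8 - (26/31 + (4/3)*1 - 238/93) = -10633/8 - (26/31 + 4/3 - 238/93) = -10633/8 - 1*(-12/31) = -10633/8 + 12/31 = -329527/248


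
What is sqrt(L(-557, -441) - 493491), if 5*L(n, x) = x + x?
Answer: I*sqrt(12341685)/5 ≈ 702.61*I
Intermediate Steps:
L(n, x) = 2*x/5 (L(n, x) = (x + x)/5 = (2*x)/5 = 2*x/5)
sqrt(L(-557, -441) - 493491) = sqrt((2/5)*(-441) - 493491) = sqrt(-882/5 - 493491) = sqrt(-2468337/5) = I*sqrt(12341685)/5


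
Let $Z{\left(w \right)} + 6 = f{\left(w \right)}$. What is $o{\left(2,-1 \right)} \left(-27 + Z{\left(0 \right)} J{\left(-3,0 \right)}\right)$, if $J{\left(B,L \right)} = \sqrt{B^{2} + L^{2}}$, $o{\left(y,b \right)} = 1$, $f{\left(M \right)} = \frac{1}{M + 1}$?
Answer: $-42$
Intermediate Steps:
$f{\left(M \right)} = \frac{1}{1 + M}$
$Z{\left(w \right)} = -6 + \frac{1}{1 + w}$
$o{\left(2,-1 \right)} \left(-27 + Z{\left(0 \right)} J{\left(-3,0 \right)}\right) = 1 \left(-27 + \frac{-5 - 0}{1 + 0} \sqrt{\left(-3\right)^{2} + 0^{2}}\right) = 1 \left(-27 + \frac{-5 + 0}{1} \sqrt{9 + 0}\right) = 1 \left(-27 + 1 \left(-5\right) \sqrt{9}\right) = 1 \left(-27 - 15\right) = 1 \left(-42\right) = -42$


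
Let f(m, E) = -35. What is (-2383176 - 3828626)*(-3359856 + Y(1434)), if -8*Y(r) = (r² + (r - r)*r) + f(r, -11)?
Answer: 89869770332269/4 ≈ 2.2467e+13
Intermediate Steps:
Y(r) = 35/8 - r²/8 (Y(r) = -((r² + (r - r)*r) - 35)/8 = -((r² + 0*r) - 35)/8 = -((r² + 0) - 35)/8 = -(r² - 35)/8 = -(-35 + r²)/8 = 35/8 - r²/8)
(-2383176 - 3828626)*(-3359856 + Y(1434)) = (-2383176 - 3828626)*(-3359856 + (35/8 - ⅛*1434²)) = -6211802*(-3359856 + (35/8 - ⅛*2056356)) = -6211802*(-3359856 + (35/8 - 514089/2)) = -6211802*(-3359856 - 2056321/8) = -6211802*(-28935169/8) = 89869770332269/4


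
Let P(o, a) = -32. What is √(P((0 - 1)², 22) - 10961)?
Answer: I*√10993 ≈ 104.85*I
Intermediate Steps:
√(P((0 - 1)², 22) - 10961) = √(-32 - 10961) = √(-10993) = I*√10993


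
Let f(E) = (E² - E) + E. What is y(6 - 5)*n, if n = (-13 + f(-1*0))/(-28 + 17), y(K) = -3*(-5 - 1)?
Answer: 234/11 ≈ 21.273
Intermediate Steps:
f(E) = E²
y(K) = 18 (y(K) = -3*(-6) = 18)
n = 13/11 (n = (-13 + (-1*0)²)/(-28 + 17) = (-13 + 0²)/(-11) = (-13 + 0)*(-1/11) = -13*(-1/11) = 13/11 ≈ 1.1818)
y(6 - 5)*n = 18*(13/11) = 234/11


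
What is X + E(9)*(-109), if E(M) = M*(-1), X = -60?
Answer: 921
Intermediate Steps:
E(M) = -M
X + E(9)*(-109) = -60 - 1*9*(-109) = -60 - 9*(-109) = -60 + 981 = 921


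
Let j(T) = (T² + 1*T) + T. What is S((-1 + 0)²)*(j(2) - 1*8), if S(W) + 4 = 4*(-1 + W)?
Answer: 0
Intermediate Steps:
j(T) = T² + 2*T (j(T) = (T² + T) + T = (T + T²) + T = T² + 2*T)
S(W) = -8 + 4*W (S(W) = -4 + 4*(-1 + W) = -4 + (-4 + 4*W) = -8 + 4*W)
S((-1 + 0)²)*(j(2) - 1*8) = (-8 + 4*(-1 + 0)²)*(2*(2 + 2) - 1*8) = (-8 + 4*(-1)²)*(2*4 - 8) = (-8 + 4*1)*(8 - 8) = (-8 + 4)*0 = -4*0 = 0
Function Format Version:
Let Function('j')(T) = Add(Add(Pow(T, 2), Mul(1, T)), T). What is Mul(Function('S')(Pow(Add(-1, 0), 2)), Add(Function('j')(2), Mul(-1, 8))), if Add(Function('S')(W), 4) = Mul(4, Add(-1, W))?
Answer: 0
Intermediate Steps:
Function('j')(T) = Add(Pow(T, 2), Mul(2, T)) (Function('j')(T) = Add(Add(Pow(T, 2), T), T) = Add(Add(T, Pow(T, 2)), T) = Add(Pow(T, 2), Mul(2, T)))
Function('S')(W) = Add(-8, Mul(4, W)) (Function('S')(W) = Add(-4, Mul(4, Add(-1, W))) = Add(-4, Add(-4, Mul(4, W))) = Add(-8, Mul(4, W)))
Mul(Function('S')(Pow(Add(-1, 0), 2)), Add(Function('j')(2), Mul(-1, 8))) = Mul(Add(-8, Mul(4, Pow(Add(-1, 0), 2))), Add(Mul(2, Add(2, 2)), Mul(-1, 8))) = Mul(Add(-8, Mul(4, Pow(-1, 2))), Add(Mul(2, 4), -8)) = Mul(Add(-8, Mul(4, 1)), Add(8, -8)) = Mul(Add(-8, 4), 0) = Mul(-4, 0) = 0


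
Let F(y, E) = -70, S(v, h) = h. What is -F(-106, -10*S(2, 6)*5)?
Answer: 70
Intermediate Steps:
-F(-106, -10*S(2, 6)*5) = -1*(-70) = 70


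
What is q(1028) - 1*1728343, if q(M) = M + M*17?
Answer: -1709839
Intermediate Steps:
q(M) = 18*M (q(M) = M + 17*M = 18*M)
q(1028) - 1*1728343 = 18*1028 - 1*1728343 = 18504 - 1728343 = -1709839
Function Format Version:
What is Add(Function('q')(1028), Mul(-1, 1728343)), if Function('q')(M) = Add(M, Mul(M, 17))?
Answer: -1709839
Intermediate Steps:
Function('q')(M) = Mul(18, M) (Function('q')(M) = Add(M, Mul(17, M)) = Mul(18, M))
Add(Function('q')(1028), Mul(-1, 1728343)) = Add(Mul(18, 1028), Mul(-1, 1728343)) = Add(18504, -1728343) = -1709839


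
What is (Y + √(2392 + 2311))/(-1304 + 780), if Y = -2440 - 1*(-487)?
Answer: 1953/524 - √4703/524 ≈ 3.5962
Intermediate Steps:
Y = -1953 (Y = -2440 + 487 = -1953)
(Y + √(2392 + 2311))/(-1304 + 780) = (-1953 + √(2392 + 2311))/(-1304 + 780) = (-1953 + √4703)/(-524) = (-1953 + √4703)*(-1/524) = 1953/524 - √4703/524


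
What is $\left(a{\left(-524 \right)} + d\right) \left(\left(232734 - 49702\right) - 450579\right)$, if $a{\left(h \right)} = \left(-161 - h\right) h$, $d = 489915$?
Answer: $-80184638541$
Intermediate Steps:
$a{\left(h \right)} = h \left(-161 - h\right)$
$\left(a{\left(-524 \right)} + d\right) \left(\left(232734 - 49702\right) - 450579\right) = \left(\left(-1\right) \left(-524\right) \left(161 - 524\right) + 489915\right) \left(\left(232734 - 49702\right) - 450579\right) = \left(\left(-1\right) \left(-524\right) \left(-363\right) + 489915\right) \left(183032 - 450579\right) = \left(-190212 + 489915\right) \left(-267547\right) = 299703 \left(-267547\right) = -80184638541$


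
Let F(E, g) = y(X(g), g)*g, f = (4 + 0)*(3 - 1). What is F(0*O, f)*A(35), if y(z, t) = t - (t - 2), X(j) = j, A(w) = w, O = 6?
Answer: 560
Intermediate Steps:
y(z, t) = 2 (y(z, t) = t - (-2 + t) = t + (2 - t) = 2)
f = 8 (f = 4*2 = 8)
F(E, g) = 2*g
F(0*O, f)*A(35) = (2*8)*35 = 16*35 = 560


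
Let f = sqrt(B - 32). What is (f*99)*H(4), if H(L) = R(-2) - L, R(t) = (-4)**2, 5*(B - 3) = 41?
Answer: 2376*I*sqrt(130)/5 ≈ 5418.1*I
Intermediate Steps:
B = 56/5 (B = 3 + (1/5)*41 = 3 + 41/5 = 56/5 ≈ 11.200)
R(t) = 16
f = 2*I*sqrt(130)/5 (f = sqrt(56/5 - 32) = sqrt(-104/5) = 2*I*sqrt(130)/5 ≈ 4.5607*I)
H(L) = 16 - L
(f*99)*H(4) = ((2*I*sqrt(130)/5)*99)*(16 - 1*4) = (198*I*sqrt(130)/5)*(16 - 4) = (198*I*sqrt(130)/5)*12 = 2376*I*sqrt(130)/5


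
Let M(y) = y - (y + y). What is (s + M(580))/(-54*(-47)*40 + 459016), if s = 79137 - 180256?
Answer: -101699/560536 ≈ -0.18143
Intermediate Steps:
s = -101119
M(y) = -y (M(y) = y - 2*y = -y)
(s + M(580))/(-54*(-47)*40 + 459016) = (-101119 - 1*580)/(-54*(-47)*40 + 459016) = (-101119 - 580)/(2538*40 + 459016) = -101699/(101520 + 459016) = -101699/560536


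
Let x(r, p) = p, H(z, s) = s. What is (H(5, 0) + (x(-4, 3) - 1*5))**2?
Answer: 4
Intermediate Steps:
(H(5, 0) + (x(-4, 3) - 1*5))**2 = (0 + (3 - 1*5))**2 = (0 + (3 - 5))**2 = (0 - 2)**2 = (-2)**2 = 4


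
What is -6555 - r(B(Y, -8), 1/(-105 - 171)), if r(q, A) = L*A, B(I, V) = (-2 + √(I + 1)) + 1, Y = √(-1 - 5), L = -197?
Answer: -1809377/276 ≈ -6555.7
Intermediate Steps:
Y = I*√6 (Y = √(-6) = I*√6 ≈ 2.4495*I)
B(I, V) = -1 + √(1 + I) (B(I, V) = (-2 + √(1 + I)) + 1 = -1 + √(1 + I))
r(q, A) = -197*A
-6555 - r(B(Y, -8), 1/(-105 - 171)) = -6555 - (-197)/(-105 - 171) = -6555 - (-197)/(-276) = -6555 - (-197)*(-1)/276 = -6555 - 1*197/276 = -6555 - 197/276 = -1809377/276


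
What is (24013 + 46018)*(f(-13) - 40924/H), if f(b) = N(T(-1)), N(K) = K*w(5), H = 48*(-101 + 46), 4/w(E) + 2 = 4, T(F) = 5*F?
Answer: 254282561/660 ≈ 3.8528e+5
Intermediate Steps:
w(E) = 2 (w(E) = 4/(-2 + 4) = 4/2 = 4*(1/2) = 2)
H = -2640 (H = 48*(-55) = -2640)
N(K) = 2*K (N(K) = K*2 = 2*K)
f(b) = -10 (f(b) = 2*(5*(-1)) = 2*(-5) = -10)
(24013 + 46018)*(f(-13) - 40924/H) = (24013 + 46018)*(-10 - 40924/(-2640)) = 70031*(-10 - 40924*(-1/2640)) = 70031*(-10 + 10231/660) = 70031*(3631/660) = 254282561/660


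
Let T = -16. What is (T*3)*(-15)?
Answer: 720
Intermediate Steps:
(T*3)*(-15) = -16*3*(-15) = -48*(-15) = 720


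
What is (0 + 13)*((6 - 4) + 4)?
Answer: 78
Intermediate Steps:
(0 + 13)*((6 - 4) + 4) = 13*(2 + 4) = 13*6 = 78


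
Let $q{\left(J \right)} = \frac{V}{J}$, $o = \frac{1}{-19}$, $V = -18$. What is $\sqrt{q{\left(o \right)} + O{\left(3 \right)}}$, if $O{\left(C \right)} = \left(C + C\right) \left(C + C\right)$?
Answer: $3 \sqrt{42} \approx 19.442$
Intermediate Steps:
$O{\left(C \right)} = 4 C^{2}$ ($O{\left(C \right)} = 2 C 2 C = 4 C^{2}$)
$o = - \frac{1}{19} \approx -0.052632$
$q{\left(J \right)} = - \frac{18}{J}$
$\sqrt{q{\left(o \right)} + O{\left(3 \right)}} = \sqrt{- \frac{18}{- \frac{1}{19}} + 4 \cdot 3^{2}} = \sqrt{\left(-18\right) \left(-19\right) + 4 \cdot 9} = \sqrt{342 + 36} = \sqrt{378} = 3 \sqrt{42}$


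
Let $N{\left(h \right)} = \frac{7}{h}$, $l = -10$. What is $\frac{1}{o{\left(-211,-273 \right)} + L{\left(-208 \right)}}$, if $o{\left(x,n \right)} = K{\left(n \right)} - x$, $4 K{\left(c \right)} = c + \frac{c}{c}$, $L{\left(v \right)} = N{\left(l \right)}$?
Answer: $\frac{10}{1423} \approx 0.0070274$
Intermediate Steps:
$L{\left(v \right)} = - \frac{7}{10}$ ($L{\left(v \right)} = \frac{7}{-10} = 7 \left(- \frac{1}{10}\right) = - \frac{7}{10}$)
$K{\left(c \right)} = \frac{1}{4} + \frac{c}{4}$ ($K{\left(c \right)} = \frac{c + \frac{c}{c}}{4} = \frac{c + 1}{4} = \frac{1 + c}{4} = \frac{1}{4} + \frac{c}{4}$)
$o{\left(x,n \right)} = \frac{1}{4} - x + \frac{n}{4}$ ($o{\left(x,n \right)} = \left(\frac{1}{4} + \frac{n}{4}\right) - x = \frac{1}{4} - x + \frac{n}{4}$)
$\frac{1}{o{\left(-211,-273 \right)} + L{\left(-208 \right)}} = \frac{1}{\left(\frac{1}{4} - -211 + \frac{1}{4} \left(-273\right)\right) - \frac{7}{10}} = \frac{1}{\left(\frac{1}{4} + 211 - \frac{273}{4}\right) - \frac{7}{10}} = \frac{1}{143 - \frac{7}{10}} = \frac{1}{\frac{1423}{10}} = \frac{10}{1423}$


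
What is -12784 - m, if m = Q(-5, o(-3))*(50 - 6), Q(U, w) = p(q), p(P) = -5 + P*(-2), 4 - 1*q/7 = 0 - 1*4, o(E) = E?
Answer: -7636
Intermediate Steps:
q = 56 (q = 28 - 7*(0 - 1*4) = 28 - 7*(0 - 4) = 28 - 7*(-4) = 28 + 28 = 56)
p(P) = -5 - 2*P
Q(U, w) = -117 (Q(U, w) = -5 - 2*56 = -5 - 112 = -117)
m = -5148 (m = -117*(50 - 6) = -117*44 = -5148)
-12784 - m = -12784 - 1*(-5148) = -12784 + 5148 = -7636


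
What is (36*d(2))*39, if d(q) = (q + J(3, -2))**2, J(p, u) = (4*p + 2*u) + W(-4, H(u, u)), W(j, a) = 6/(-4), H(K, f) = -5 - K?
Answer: 101439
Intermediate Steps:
W(j, a) = -3/2 (W(j, a) = 6*(-1/4) = -3/2)
J(p, u) = -3/2 + 2*u + 4*p (J(p, u) = (4*p + 2*u) - 3/2 = (2*u + 4*p) - 3/2 = -3/2 + 2*u + 4*p)
d(q) = (13/2 + q)**2 (d(q) = (q + (-3/2 + 2*(-2) + 4*3))**2 = (q + (-3/2 - 4 + 12))**2 = (q + 13/2)**2 = (13/2 + q)**2)
(36*d(2))*39 = (36*((13 + 2*2)**2/4))*39 = (36*((13 + 4)**2/4))*39 = (36*((1/4)*17**2))*39 = (36*((1/4)*289))*39 = (36*(289/4))*39 = 2601*39 = 101439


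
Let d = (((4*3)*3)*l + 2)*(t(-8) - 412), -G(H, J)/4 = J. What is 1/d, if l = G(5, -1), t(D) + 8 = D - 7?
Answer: -1/63510 ≈ -1.5746e-5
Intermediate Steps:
G(H, J) = -4*J
t(D) = -15 + D (t(D) = -8 + (D - 7) = -8 + (-7 + D) = -15 + D)
l = 4 (l = -4*(-1) = 4)
d = -63510 (d = (((4*3)*3)*4 + 2)*((-15 - 8) - 412) = ((12*3)*4 + 2)*(-23 - 412) = (36*4 + 2)*(-435) = (144 + 2)*(-435) = 146*(-435) = -63510)
1/d = 1/(-63510) = -1/63510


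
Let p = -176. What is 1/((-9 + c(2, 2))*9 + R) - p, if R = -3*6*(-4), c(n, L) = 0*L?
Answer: 1583/9 ≈ 175.89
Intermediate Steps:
c(n, L) = 0
R = 72 (R = -18*(-4) = 72)
1/((-9 + c(2, 2))*9 + R) - p = 1/((-9 + 0)*9 + 72) - 1*(-176) = 1/(-9*9 + 72) + 176 = 1/(-81 + 72) + 176 = 1/(-9) + 176 = -1/9 + 176 = 1583/9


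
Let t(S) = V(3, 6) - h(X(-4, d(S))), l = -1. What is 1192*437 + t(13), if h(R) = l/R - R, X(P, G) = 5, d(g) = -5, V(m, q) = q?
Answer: 2604576/5 ≈ 5.2092e+5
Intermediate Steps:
h(R) = -R - 1/R (h(R) = -1/R - R = -R - 1/R)
t(S) = 56/5 (t(S) = 6 - (-1*5 - 1/5) = 6 - (-5 - 1*⅕) = 6 - (-5 - ⅕) = 6 - 1*(-26/5) = 6 + 26/5 = 56/5)
1192*437 + t(13) = 1192*437 + 56/5 = 520904 + 56/5 = 2604576/5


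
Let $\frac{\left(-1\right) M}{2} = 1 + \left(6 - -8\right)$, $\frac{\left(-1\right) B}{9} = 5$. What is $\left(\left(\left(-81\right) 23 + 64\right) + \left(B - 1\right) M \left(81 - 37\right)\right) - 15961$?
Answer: $42960$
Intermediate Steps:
$B = -45$ ($B = \left(-9\right) 5 = -45$)
$M = -30$ ($M = - 2 \left(1 + \left(6 - -8\right)\right) = - 2 \left(1 + \left(6 + 8\right)\right) = - 2 \left(1 + 14\right) = \left(-2\right) 15 = -30$)
$\left(\left(\left(-81\right) 23 + 64\right) + \left(B - 1\right) M \left(81 - 37\right)\right) - 15961 = \left(\left(\left(-81\right) 23 + 64\right) + \left(-45 - 1\right) \left(-30\right) \left(81 - 37\right)\right) - 15961 = \left(\left(-1863 + 64\right) + \left(-46\right) \left(-30\right) 44\right) - 15961 = \left(-1799 + 1380 \cdot 44\right) - 15961 = \left(-1799 + 60720\right) - 15961 = 58921 - 15961 = 42960$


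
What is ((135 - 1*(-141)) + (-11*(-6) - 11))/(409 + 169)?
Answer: 331/578 ≈ 0.57266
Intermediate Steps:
((135 - 1*(-141)) + (-11*(-6) - 11))/(409 + 169) = ((135 + 141) + (66 - 11))/578 = (276 + 55)*(1/578) = 331*(1/578) = 331/578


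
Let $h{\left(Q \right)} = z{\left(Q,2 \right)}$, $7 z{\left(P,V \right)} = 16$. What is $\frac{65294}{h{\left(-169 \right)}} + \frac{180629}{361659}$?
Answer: $\frac{82651014643}{2893272} \approx 28567.0$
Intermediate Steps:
$z{\left(P,V \right)} = \frac{16}{7}$ ($z{\left(P,V \right)} = \frac{1}{7} \cdot 16 = \frac{16}{7}$)
$h{\left(Q \right)} = \frac{16}{7}$
$\frac{65294}{h{\left(-169 \right)}} + \frac{180629}{361659} = \frac{65294}{\frac{16}{7}} + \frac{180629}{361659} = 65294 \cdot \frac{7}{16} + 180629 \cdot \frac{1}{361659} = \frac{228529}{8} + \frac{180629}{361659} = \frac{82651014643}{2893272}$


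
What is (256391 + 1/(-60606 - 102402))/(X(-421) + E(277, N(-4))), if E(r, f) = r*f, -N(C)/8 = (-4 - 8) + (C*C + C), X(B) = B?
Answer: -41793784127/68626368 ≈ -609.00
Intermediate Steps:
N(C) = 96 - 8*C - 8*C**2 (N(C) = -8*((-4 - 8) + (C*C + C)) = -8*(-12 + (C**2 + C)) = -8*(-12 + (C + C**2)) = -8*(-12 + C + C**2) = 96 - 8*C - 8*C**2)
E(r, f) = f*r
(256391 + 1/(-60606 - 102402))/(X(-421) + E(277, N(-4))) = (256391 + 1/(-60606 - 102402))/(-421 + (96 - 8*(-4) - 8*(-4)**2)*277) = (256391 + 1/(-163008))/(-421 + (96 + 32 - 8*16)*277) = (256391 - 1/163008)/(-421 + (96 + 32 - 128)*277) = 41793784127/(163008*(-421 + 0*277)) = 41793784127/(163008*(-421 + 0)) = (41793784127/163008)/(-421) = (41793784127/163008)*(-1/421) = -41793784127/68626368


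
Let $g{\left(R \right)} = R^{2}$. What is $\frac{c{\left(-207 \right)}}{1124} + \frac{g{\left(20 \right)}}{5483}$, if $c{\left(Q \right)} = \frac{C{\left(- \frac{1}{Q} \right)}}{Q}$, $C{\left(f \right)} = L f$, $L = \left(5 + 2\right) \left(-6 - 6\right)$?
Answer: $\frac{1605447581}{22006146609} \approx 0.072955$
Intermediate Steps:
$L = -84$ ($L = 7 \left(-12\right) = -84$)
$C{\left(f \right)} = - 84 f$
$c{\left(Q \right)} = \frac{84}{Q^{2}}$ ($c{\left(Q \right)} = \frac{\left(-84\right) \left(- \frac{1}{Q}\right)}{Q} = \frac{84 \frac{1}{Q}}{Q} = \frac{84}{Q^{2}}$)
$\frac{c{\left(-207 \right)}}{1124} + \frac{g{\left(20 \right)}}{5483} = \frac{84 \cdot \frac{1}{42849}}{1124} + \frac{20^{2}}{5483} = 84 \cdot \frac{1}{42849} \cdot \frac{1}{1124} + 400 \cdot \frac{1}{5483} = \frac{28}{14283} \cdot \frac{1}{1124} + \frac{400}{5483} = \frac{7}{4013523} + \frac{400}{5483} = \frac{1605447581}{22006146609}$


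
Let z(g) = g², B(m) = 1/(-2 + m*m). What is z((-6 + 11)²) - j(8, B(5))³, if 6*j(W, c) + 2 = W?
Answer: 624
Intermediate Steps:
B(m) = 1/(-2 + m²)
j(W, c) = -⅓ + W/6
z((-6 + 11)²) - j(8, B(5))³ = ((-6 + 11)²)² - (-⅓ + (⅙)*8)³ = (5²)² - (-⅓ + 4/3)³ = 25² - 1*1³ = 625 - 1*1 = 625 - 1 = 624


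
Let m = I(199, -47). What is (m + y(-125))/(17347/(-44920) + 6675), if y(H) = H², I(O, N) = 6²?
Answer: 703492120/299823653 ≈ 2.3464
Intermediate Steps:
I(O, N) = 36
m = 36
(m + y(-125))/(17347/(-44920) + 6675) = (36 + (-125)²)/(17347/(-44920) + 6675) = (36 + 15625)/(17347*(-1/44920) + 6675) = 15661/(-17347/44920 + 6675) = 15661/(299823653/44920) = 15661*(44920/299823653) = 703492120/299823653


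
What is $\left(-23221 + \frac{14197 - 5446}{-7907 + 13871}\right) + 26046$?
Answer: $\frac{5619017}{1988} \approx 2826.5$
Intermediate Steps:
$\left(-23221 + \frac{14197 - 5446}{-7907 + 13871}\right) + 26046 = \left(-23221 + \frac{8751}{5964}\right) + 26046 = \left(-23221 + 8751 \cdot \frac{1}{5964}\right) + 26046 = \left(-23221 + \frac{2917}{1988}\right) + 26046 = - \frac{46160431}{1988} + 26046 = \frac{5619017}{1988}$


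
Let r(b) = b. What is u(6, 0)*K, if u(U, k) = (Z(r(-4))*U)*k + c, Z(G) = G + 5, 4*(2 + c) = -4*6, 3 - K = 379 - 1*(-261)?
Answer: 5096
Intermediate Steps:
K = -637 (K = 3 - (379 - 1*(-261)) = 3 - (379 + 261) = 3 - 1*640 = 3 - 640 = -637)
c = -8 (c = -2 + (-4*6)/4 = -2 + (¼)*(-24) = -2 - 6 = -8)
Z(G) = 5 + G
u(U, k) = -8 + U*k (u(U, k) = ((5 - 4)*U)*k - 8 = (1*U)*k - 8 = U*k - 8 = -8 + U*k)
u(6, 0)*K = (-8 + 6*0)*(-637) = (-8 + 0)*(-637) = -8*(-637) = 5096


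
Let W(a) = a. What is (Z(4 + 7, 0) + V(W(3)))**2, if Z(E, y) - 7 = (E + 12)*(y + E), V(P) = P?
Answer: 69169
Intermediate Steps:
Z(E, y) = 7 + (12 + E)*(E + y) (Z(E, y) = 7 + (E + 12)*(y + E) = 7 + (12 + E)*(E + y))
(Z(4 + 7, 0) + V(W(3)))**2 = ((7 + (4 + 7)**2 + 12*(4 + 7) + 12*0 + (4 + 7)*0) + 3)**2 = ((7 + 11**2 + 12*11 + 0 + 11*0) + 3)**2 = ((7 + 121 + 132 + 0 + 0) + 3)**2 = (260 + 3)**2 = 263**2 = 69169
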